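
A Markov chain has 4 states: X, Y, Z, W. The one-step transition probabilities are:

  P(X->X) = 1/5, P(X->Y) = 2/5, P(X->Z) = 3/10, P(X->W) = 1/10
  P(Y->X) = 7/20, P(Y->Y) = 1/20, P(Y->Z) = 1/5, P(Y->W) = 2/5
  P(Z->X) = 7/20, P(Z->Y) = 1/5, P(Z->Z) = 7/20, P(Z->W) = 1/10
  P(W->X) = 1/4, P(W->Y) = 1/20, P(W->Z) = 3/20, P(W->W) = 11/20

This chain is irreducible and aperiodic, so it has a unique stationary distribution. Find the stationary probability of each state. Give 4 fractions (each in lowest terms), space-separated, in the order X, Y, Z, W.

Answer: 1757/6281 106/571 1580/6281 1778/6281

Derivation:
The stationary distribution satisfies pi = pi * P, i.e.:
  pi_X = 1/5*pi_X + 7/20*pi_Y + 7/20*pi_Z + 1/4*pi_W
  pi_Y = 2/5*pi_X + 1/20*pi_Y + 1/5*pi_Z + 1/20*pi_W
  pi_Z = 3/10*pi_X + 1/5*pi_Y + 7/20*pi_Z + 3/20*pi_W
  pi_W = 1/10*pi_X + 2/5*pi_Y + 1/10*pi_Z + 11/20*pi_W
with normalization: pi_X + pi_Y + pi_Z + pi_W = 1.

Using the first 3 balance equations plus normalization, the linear system A*pi = b is:
  [-4/5, 7/20, 7/20, 1/4] . pi = 0
  [2/5, -19/20, 1/5, 1/20] . pi = 0
  [3/10, 1/5, -13/20, 3/20] . pi = 0
  [1, 1, 1, 1] . pi = 1

Solving yields:
  pi_X = 1757/6281
  pi_Y = 106/571
  pi_Z = 1580/6281
  pi_W = 1778/6281

Verification (pi * P):
  1757/6281*1/5 + 106/571*7/20 + 1580/6281*7/20 + 1778/6281*1/4 = 1757/6281 = pi_X  (ok)
  1757/6281*2/5 + 106/571*1/20 + 1580/6281*1/5 + 1778/6281*1/20 = 106/571 = pi_Y  (ok)
  1757/6281*3/10 + 106/571*1/5 + 1580/6281*7/20 + 1778/6281*3/20 = 1580/6281 = pi_Z  (ok)
  1757/6281*1/10 + 106/571*2/5 + 1580/6281*1/10 + 1778/6281*11/20 = 1778/6281 = pi_W  (ok)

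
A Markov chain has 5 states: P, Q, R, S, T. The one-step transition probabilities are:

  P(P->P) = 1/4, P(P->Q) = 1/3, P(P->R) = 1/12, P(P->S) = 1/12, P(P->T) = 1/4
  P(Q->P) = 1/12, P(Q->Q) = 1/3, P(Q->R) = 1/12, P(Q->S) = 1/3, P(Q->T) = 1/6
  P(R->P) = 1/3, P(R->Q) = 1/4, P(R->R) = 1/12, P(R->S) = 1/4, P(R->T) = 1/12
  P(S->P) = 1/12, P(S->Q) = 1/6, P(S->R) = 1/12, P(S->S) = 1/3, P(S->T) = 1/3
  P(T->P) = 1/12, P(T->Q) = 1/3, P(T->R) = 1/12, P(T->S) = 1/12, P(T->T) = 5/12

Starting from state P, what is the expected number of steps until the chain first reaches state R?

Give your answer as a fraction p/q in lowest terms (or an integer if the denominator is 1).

Let h_i = expected steps to first reach R from state i.
Boundary: h_R = 0.
First-step equations for the other states:
  h_P = 1 + 1/4*h_P + 1/3*h_Q + 1/12*h_R + 1/12*h_S + 1/4*h_T
  h_Q = 1 + 1/12*h_P + 1/3*h_Q + 1/12*h_R + 1/3*h_S + 1/6*h_T
  h_S = 1 + 1/12*h_P + 1/6*h_Q + 1/12*h_R + 1/3*h_S + 1/3*h_T
  h_T = 1 + 1/12*h_P + 1/3*h_Q + 1/12*h_R + 1/12*h_S + 5/12*h_T

Substituting h_R = 0 and rearranging gives the linear system (I - Q) h = 1:
  [3/4, -1/3, -1/12, -1/4] . (h_P, h_Q, h_S, h_T) = 1
  [-1/12, 2/3, -1/3, -1/6] . (h_P, h_Q, h_S, h_T) = 1
  [-1/12, -1/6, 2/3, -1/3] . (h_P, h_Q, h_S, h_T) = 1
  [-1/12, -1/3, -1/12, 7/12] . (h_P, h_Q, h_S, h_T) = 1

Solving yields:
  h_P = 12
  h_Q = 12
  h_S = 12
  h_T = 12

Starting state is P, so the expected hitting time is h_P = 12.

Answer: 12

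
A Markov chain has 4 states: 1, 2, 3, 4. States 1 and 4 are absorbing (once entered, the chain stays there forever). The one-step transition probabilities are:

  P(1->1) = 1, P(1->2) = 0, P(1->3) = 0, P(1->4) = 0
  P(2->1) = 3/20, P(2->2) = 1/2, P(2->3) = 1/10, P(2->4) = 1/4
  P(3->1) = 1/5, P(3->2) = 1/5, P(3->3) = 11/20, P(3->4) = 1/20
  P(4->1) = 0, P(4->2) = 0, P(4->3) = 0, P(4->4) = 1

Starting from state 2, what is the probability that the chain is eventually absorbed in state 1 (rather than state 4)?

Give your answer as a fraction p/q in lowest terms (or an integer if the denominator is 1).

Answer: 35/82

Derivation:
Let a_i = P(absorbed in 1 | start in state i).
Boundary conditions: a_1 = 1, a_4 = 0.
For each transient state i, a_i = sum_j P(i->j) * a_j:
  a_2 = 3/20*a_1 + 1/2*a_2 + 1/10*a_3 + 1/4*a_4
  a_3 = 1/5*a_1 + 1/5*a_2 + 11/20*a_3 + 1/20*a_4

Substituting a_1 = 1 and a_4 = 0, rearrange to (I - Q) a = r where r[i] = P(i -> 1):
  [1/2, -1/10] . (a_2, a_3) = 3/20
  [-1/5, 9/20] . (a_2, a_3) = 1/5

Solving yields:
  a_2 = 35/82
  a_3 = 26/41

Starting state is 2, so the absorption probability is a_2 = 35/82.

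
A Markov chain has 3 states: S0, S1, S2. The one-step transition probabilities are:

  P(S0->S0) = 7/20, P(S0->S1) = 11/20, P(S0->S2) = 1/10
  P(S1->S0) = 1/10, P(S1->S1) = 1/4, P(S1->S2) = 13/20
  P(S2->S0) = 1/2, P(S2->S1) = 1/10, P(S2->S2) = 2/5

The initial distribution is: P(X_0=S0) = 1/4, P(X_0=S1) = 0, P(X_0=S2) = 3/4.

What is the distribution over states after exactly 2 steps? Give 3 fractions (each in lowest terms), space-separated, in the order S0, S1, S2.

Answer: 553/1600 17/50 503/1600

Derivation:
Propagating the distribution step by step (d_{t+1} = d_t * P):
d_0 = (S0=1/4, S1=0, S2=3/4)
  d_1[S0] = 1/4*7/20 + 0*1/10 + 3/4*1/2 = 37/80
  d_1[S1] = 1/4*11/20 + 0*1/4 + 3/4*1/10 = 17/80
  d_1[S2] = 1/4*1/10 + 0*13/20 + 3/4*2/5 = 13/40
d_1 = (S0=37/80, S1=17/80, S2=13/40)
  d_2[S0] = 37/80*7/20 + 17/80*1/10 + 13/40*1/2 = 553/1600
  d_2[S1] = 37/80*11/20 + 17/80*1/4 + 13/40*1/10 = 17/50
  d_2[S2] = 37/80*1/10 + 17/80*13/20 + 13/40*2/5 = 503/1600
d_2 = (S0=553/1600, S1=17/50, S2=503/1600)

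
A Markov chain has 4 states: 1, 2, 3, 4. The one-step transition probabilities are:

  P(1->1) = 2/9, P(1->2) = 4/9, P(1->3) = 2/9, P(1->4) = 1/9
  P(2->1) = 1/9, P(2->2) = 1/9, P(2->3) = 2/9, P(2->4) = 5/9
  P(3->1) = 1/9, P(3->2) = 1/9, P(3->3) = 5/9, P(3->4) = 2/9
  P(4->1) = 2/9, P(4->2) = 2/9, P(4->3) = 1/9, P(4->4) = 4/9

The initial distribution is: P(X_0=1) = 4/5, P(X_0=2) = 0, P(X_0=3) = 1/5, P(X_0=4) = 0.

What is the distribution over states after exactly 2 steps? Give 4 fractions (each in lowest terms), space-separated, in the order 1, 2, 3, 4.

Propagating the distribution step by step (d_{t+1} = d_t * P):
d_0 = (1=4/5, 2=0, 3=1/5, 4=0)
  d_1[1] = 4/5*2/9 + 0*1/9 + 1/5*1/9 + 0*2/9 = 1/5
  d_1[2] = 4/5*4/9 + 0*1/9 + 1/5*1/9 + 0*2/9 = 17/45
  d_1[3] = 4/5*2/9 + 0*2/9 + 1/5*5/9 + 0*1/9 = 13/45
  d_1[4] = 4/5*1/9 + 0*5/9 + 1/5*2/9 + 0*4/9 = 2/15
d_1 = (1=1/5, 2=17/45, 3=13/45, 4=2/15)
  d_2[1] = 1/5*2/9 + 17/45*1/9 + 13/45*1/9 + 2/15*2/9 = 4/27
  d_2[2] = 1/5*4/9 + 17/45*1/9 + 13/45*1/9 + 2/15*2/9 = 26/135
  d_2[3] = 1/5*2/9 + 17/45*2/9 + 13/45*5/9 + 2/15*1/9 = 41/135
  d_2[4] = 1/5*1/9 + 17/45*5/9 + 13/45*2/9 + 2/15*4/9 = 16/45
d_2 = (1=4/27, 2=26/135, 3=41/135, 4=16/45)

Answer: 4/27 26/135 41/135 16/45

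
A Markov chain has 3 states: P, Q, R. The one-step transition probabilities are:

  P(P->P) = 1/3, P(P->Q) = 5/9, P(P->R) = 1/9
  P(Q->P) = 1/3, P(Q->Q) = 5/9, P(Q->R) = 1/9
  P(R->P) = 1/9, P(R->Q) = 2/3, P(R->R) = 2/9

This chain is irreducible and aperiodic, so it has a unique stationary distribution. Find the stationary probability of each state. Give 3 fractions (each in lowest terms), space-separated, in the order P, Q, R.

The stationary distribution satisfies pi = pi * P, i.e.:
  pi_P = 1/3*pi_P + 1/3*pi_Q + 1/9*pi_R
  pi_Q = 5/9*pi_P + 5/9*pi_Q + 2/3*pi_R
  pi_R = 1/9*pi_P + 1/9*pi_Q + 2/9*pi_R
with normalization: pi_P + pi_Q + pi_R = 1.

Using the first 2 balance equations plus normalization, the linear system A*pi = b is:
  [-2/3, 1/3, 1/9] . pi = 0
  [5/9, -4/9, 2/3] . pi = 0
  [1, 1, 1] . pi = 1

Solving yields:
  pi_P = 11/36
  pi_Q = 41/72
  pi_R = 1/8

Verification (pi * P):
  11/36*1/3 + 41/72*1/3 + 1/8*1/9 = 11/36 = pi_P  (ok)
  11/36*5/9 + 41/72*5/9 + 1/8*2/3 = 41/72 = pi_Q  (ok)
  11/36*1/9 + 41/72*1/9 + 1/8*2/9 = 1/8 = pi_R  (ok)

Answer: 11/36 41/72 1/8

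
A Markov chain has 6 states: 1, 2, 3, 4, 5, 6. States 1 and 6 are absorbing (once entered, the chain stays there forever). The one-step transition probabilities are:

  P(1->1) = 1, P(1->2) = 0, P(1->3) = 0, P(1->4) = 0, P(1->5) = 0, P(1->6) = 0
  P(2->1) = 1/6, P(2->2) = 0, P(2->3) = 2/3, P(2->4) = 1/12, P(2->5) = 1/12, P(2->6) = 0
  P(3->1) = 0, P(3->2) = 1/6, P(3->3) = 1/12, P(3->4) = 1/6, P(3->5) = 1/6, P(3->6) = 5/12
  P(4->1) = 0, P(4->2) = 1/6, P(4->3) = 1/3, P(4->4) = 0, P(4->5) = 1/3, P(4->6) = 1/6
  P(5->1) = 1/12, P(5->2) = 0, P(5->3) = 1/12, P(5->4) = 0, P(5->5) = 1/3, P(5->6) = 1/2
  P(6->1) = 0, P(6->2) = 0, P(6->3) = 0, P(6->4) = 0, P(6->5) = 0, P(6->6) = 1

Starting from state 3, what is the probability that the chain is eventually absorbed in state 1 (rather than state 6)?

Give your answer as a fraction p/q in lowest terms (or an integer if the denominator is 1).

Answer: 18/197

Derivation:
Let a_i = P(absorbed in 1 | start in state i).
Boundary conditions: a_1 = 1, a_6 = 0.
For each transient state i, a_i = sum_j P(i->j) * a_j:
  a_2 = 1/6*a_1 + 0*a_2 + 2/3*a_3 + 1/12*a_4 + 1/12*a_5 + 0*a_6
  a_3 = 0*a_1 + 1/6*a_2 + 1/12*a_3 + 1/6*a_4 + 1/6*a_5 + 5/12*a_6
  a_4 = 0*a_1 + 1/6*a_2 + 1/3*a_3 + 0*a_4 + 1/3*a_5 + 1/6*a_6
  a_5 = 1/12*a_1 + 0*a_2 + 1/12*a_3 + 0*a_4 + 1/3*a_5 + 1/2*a_6

Substituting a_1 = 1 and a_6 = 0, rearrange to (I - Q) a = r where r[i] = P(i -> 1):
  [1, -2/3, -1/12, -1/12] . (a_2, a_3, a_4, a_5) = 1/6
  [-1/6, 11/12, -1/6, -1/6] . (a_2, a_3, a_4, a_5) = 0
  [-1/6, -1/3, 1, -1/3] . (a_2, a_3, a_4, a_5) = 0
  [0, -1/12, 0, 2/3] . (a_2, a_3, a_4, a_5) = 1/12

Solving yields:
  a_2 = 49/197
  a_3 = 18/197
  a_4 = 185/1576
  a_5 = 215/1576

Starting state is 3, so the absorption probability is a_3 = 18/197.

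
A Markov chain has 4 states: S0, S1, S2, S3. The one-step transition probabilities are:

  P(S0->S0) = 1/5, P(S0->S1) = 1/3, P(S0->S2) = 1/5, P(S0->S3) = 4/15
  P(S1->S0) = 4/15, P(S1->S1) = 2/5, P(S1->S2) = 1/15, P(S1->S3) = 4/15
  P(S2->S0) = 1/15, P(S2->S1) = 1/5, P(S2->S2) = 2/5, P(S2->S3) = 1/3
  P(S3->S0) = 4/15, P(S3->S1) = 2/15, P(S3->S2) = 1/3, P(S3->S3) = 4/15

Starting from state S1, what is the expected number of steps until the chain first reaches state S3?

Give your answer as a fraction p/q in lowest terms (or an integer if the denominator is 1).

Let h_i = expected steps to first reach S3 from state i.
Boundary: h_S3 = 0.
First-step equations for the other states:
  h_S0 = 1 + 1/5*h_S0 + 1/3*h_S1 + 1/5*h_S2 + 4/15*h_S3
  h_S1 = 1 + 4/15*h_S0 + 2/5*h_S1 + 1/15*h_S2 + 4/15*h_S3
  h_S2 = 1 + 1/15*h_S0 + 1/5*h_S1 + 2/5*h_S2 + 1/3*h_S3

Substituting h_S3 = 0 and rearranging gives the linear system (I - Q) h = 1:
  [4/5, -1/3, -1/5] . (h_S0, h_S1, h_S2) = 1
  [-4/15, 3/5, -1/15] . (h_S0, h_S1, h_S2) = 1
  [-1/15, -1/5, 3/5] . (h_S0, h_S1, h_S2) = 1

Solving yields:
  h_S0 = 615/172
  h_S1 = 1245/344
  h_S2 = 1125/344

Starting state is S1, so the expected hitting time is h_S1 = 1245/344.

Answer: 1245/344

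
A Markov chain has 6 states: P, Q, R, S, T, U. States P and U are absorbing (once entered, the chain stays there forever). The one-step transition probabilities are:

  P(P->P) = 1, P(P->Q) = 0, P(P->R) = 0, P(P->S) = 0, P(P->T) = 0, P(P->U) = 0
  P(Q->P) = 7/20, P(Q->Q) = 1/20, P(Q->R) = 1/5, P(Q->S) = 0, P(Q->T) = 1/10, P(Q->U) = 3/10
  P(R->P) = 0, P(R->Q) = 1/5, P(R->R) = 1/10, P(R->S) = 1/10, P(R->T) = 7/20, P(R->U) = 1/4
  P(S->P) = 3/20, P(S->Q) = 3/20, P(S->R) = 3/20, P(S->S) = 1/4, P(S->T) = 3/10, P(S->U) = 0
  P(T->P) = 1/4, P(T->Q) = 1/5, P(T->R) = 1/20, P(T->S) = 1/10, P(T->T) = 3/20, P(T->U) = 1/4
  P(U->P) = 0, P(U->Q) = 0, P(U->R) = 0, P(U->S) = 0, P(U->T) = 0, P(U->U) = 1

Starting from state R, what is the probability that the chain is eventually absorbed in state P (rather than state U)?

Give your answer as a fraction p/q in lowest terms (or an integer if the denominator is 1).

Let a_i = P(absorbed in P | start in state i).
Boundary conditions: a_P = 1, a_U = 0.
For each transient state i, a_i = sum_j P(i->j) * a_j:
  a_Q = 7/20*a_P + 1/20*a_Q + 1/5*a_R + 0*a_S + 1/10*a_T + 3/10*a_U
  a_R = 0*a_P + 1/5*a_Q + 1/10*a_R + 1/10*a_S + 7/20*a_T + 1/4*a_U
  a_S = 3/20*a_P + 3/20*a_Q + 3/20*a_R + 1/4*a_S + 3/10*a_T + 0*a_U
  a_T = 1/4*a_P + 1/5*a_Q + 1/20*a_R + 1/10*a_S + 3/20*a_T + 1/4*a_U

Substituting a_P = 1 and a_U = 0, rearrange to (I - Q) a = r where r[i] = P(i -> P):
  [19/20, -1/5, 0, -1/10] . (a_Q, a_R, a_S, a_T) = 7/20
  [-1/5, 9/10, -1/10, -7/20] . (a_Q, a_R, a_S, a_T) = 0
  [-3/20, -3/20, 3/4, -3/10] . (a_Q, a_R, a_S, a_T) = 3/20
  [-1/5, -1/20, -1/10, 17/20] . (a_Q, a_R, a_S, a_T) = 1/4

Solving yields:
  a_Q = 11525/23101
  a_R = 8533/23101
  a_S = 13259/23101
  a_T = 11568/23101

Starting state is R, so the absorption probability is a_R = 8533/23101.

Answer: 8533/23101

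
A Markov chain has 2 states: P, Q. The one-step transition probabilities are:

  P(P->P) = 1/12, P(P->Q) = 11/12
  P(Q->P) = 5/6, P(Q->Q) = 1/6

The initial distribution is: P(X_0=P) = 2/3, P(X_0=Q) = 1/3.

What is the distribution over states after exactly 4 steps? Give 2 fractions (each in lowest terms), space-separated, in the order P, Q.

Answer: 103/192 89/192

Derivation:
Propagating the distribution step by step (d_{t+1} = d_t * P):
d_0 = (P=2/3, Q=1/3)
  d_1[P] = 2/3*1/12 + 1/3*5/6 = 1/3
  d_1[Q] = 2/3*11/12 + 1/3*1/6 = 2/3
d_1 = (P=1/3, Q=2/3)
  d_2[P] = 1/3*1/12 + 2/3*5/6 = 7/12
  d_2[Q] = 1/3*11/12 + 2/3*1/6 = 5/12
d_2 = (P=7/12, Q=5/12)
  d_3[P] = 7/12*1/12 + 5/12*5/6 = 19/48
  d_3[Q] = 7/12*11/12 + 5/12*1/6 = 29/48
d_3 = (P=19/48, Q=29/48)
  d_4[P] = 19/48*1/12 + 29/48*5/6 = 103/192
  d_4[Q] = 19/48*11/12 + 29/48*1/6 = 89/192
d_4 = (P=103/192, Q=89/192)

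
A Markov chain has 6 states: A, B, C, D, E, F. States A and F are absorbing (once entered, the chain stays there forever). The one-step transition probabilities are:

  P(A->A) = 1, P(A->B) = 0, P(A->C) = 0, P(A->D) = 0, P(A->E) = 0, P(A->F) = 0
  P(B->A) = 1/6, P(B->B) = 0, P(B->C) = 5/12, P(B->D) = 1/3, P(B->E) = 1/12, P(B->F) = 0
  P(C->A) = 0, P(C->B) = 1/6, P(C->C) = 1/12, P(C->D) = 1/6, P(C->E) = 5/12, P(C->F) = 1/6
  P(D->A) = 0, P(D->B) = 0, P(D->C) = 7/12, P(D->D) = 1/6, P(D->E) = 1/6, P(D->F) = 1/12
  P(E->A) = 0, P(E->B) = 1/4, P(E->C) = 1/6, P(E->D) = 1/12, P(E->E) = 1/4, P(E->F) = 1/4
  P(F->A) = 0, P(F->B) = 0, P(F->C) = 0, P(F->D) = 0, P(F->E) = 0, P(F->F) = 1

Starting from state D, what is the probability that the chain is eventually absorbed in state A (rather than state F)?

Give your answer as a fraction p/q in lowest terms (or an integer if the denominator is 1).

Answer: 305/2568

Derivation:
Let a_i = P(absorbed in A | start in state i).
Boundary conditions: a_A = 1, a_F = 0.
For each transient state i, a_i = sum_j P(i->j) * a_j:
  a_B = 1/6*a_A + 0*a_B + 5/12*a_C + 1/3*a_D + 1/12*a_E + 0*a_F
  a_C = 0*a_A + 1/6*a_B + 1/12*a_C + 1/6*a_D + 5/12*a_E + 1/6*a_F
  a_D = 0*a_A + 0*a_B + 7/12*a_C + 1/6*a_D + 1/6*a_E + 1/12*a_F
  a_E = 0*a_A + 1/4*a_B + 1/6*a_C + 1/12*a_D + 1/4*a_E + 1/4*a_F

Substituting a_A = 1 and a_F = 0, rearrange to (I - Q) a = r where r[i] = P(i -> A):
  [1, -5/12, -1/3, -1/12] . (a_B, a_C, a_D, a_E) = 1/6
  [-1/6, 11/12, -1/6, -5/12] . (a_B, a_C, a_D, a_E) = 0
  [0, -7/12, 5/6, -1/6] . (a_B, a_C, a_D, a_E) = 0
  [-1/4, -1/6, -1/12, 3/4] . (a_B, a_C, a_D, a_E) = 0

Solving yields:
  a_B = 233/856
  a_C = 169/1284
  a_D = 305/2568
  a_E = 57/428

Starting state is D, so the absorption probability is a_D = 305/2568.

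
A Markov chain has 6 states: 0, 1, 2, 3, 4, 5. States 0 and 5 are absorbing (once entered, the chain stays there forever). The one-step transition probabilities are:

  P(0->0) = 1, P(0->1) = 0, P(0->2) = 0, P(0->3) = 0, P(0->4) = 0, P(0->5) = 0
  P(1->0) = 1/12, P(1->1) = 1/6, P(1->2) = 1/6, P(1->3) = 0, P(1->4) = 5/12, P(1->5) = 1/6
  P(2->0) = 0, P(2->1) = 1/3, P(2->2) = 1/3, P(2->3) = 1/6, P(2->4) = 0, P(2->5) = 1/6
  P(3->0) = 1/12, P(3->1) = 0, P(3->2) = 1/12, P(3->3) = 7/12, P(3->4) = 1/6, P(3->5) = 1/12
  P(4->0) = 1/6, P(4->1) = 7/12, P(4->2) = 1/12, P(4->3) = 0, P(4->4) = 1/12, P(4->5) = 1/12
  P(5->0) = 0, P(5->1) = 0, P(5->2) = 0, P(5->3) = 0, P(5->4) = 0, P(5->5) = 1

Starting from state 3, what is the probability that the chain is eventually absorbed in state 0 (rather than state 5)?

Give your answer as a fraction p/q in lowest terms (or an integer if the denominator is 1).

Let a_i = P(absorbed in 0 | start in state i).
Boundary conditions: a_0 = 1, a_5 = 0.
For each transient state i, a_i = sum_j P(i->j) * a_j:
  a_1 = 1/12*a_0 + 1/6*a_1 + 1/6*a_2 + 0*a_3 + 5/12*a_4 + 1/6*a_5
  a_2 = 0*a_0 + 1/3*a_1 + 1/3*a_2 + 1/6*a_3 + 0*a_4 + 1/6*a_5
  a_3 = 1/12*a_0 + 0*a_1 + 1/12*a_2 + 7/12*a_3 + 1/6*a_4 + 1/12*a_5
  a_4 = 1/6*a_0 + 7/12*a_1 + 1/12*a_2 + 0*a_3 + 1/12*a_4 + 1/12*a_5

Substituting a_0 = 1 and a_5 = 0, rearrange to (I - Q) a = r where r[i] = P(i -> 0):
  [5/6, -1/6, 0, -5/12] . (a_1, a_2, a_3, a_4) = 1/12
  [-1/3, 2/3, -1/6, 0] . (a_1, a_2, a_3, a_4) = 0
  [0, -1/12, 5/12, -1/6] . (a_1, a_2, a_3, a_4) = 1/12
  [-7/12, -1/12, 0, 11/12] . (a_1, a_2, a_3, a_4) = 1/6

Solving yields:
  a_1 = 16/41
  a_2 = 113/369
  a_3 = 4/9
  a_4 = 169/369

Starting state is 3, so the absorption probability is a_3 = 4/9.

Answer: 4/9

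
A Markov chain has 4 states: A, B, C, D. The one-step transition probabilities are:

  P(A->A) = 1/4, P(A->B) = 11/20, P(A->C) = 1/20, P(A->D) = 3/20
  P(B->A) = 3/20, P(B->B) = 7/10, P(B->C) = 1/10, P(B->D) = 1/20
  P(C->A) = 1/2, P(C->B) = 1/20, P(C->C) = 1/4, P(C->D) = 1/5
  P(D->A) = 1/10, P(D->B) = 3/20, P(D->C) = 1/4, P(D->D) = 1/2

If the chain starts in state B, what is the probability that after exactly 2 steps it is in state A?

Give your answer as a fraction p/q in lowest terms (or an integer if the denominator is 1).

Computing P^2 by repeated multiplication:
P^1 =
  A: [1/4, 11/20, 1/20, 3/20]
  B: [3/20, 7/10, 1/10, 1/20]
  C: [1/2, 1/20, 1/4, 1/5]
  D: [1/10, 3/20, 1/4, 1/2]
P^2 =
  A: [37/200, 219/400, 47/400, 3/20]
  B: [79/400, 117/200, 23/200, 41/400]
  C: [111/400, 141/400, 57/400, 91/400]
  D: [89/400, 99/400, 83/400, 129/400]

(P^2)[B -> A] = 79/400

Answer: 79/400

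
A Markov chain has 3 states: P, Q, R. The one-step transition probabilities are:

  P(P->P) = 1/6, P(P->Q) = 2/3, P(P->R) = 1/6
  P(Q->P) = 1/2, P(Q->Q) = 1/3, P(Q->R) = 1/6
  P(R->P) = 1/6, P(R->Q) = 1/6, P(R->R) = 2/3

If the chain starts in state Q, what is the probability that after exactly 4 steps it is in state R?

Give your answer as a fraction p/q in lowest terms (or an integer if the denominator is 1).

Answer: 5/16

Derivation:
Computing P^4 by repeated multiplication:
P^1 =
  P: [1/6, 2/3, 1/6]
  Q: [1/2, 1/3, 1/6]
  R: [1/6, 1/6, 2/3]
P^2 =
  P: [7/18, 13/36, 1/4]
  Q: [5/18, 17/36, 1/4]
  R: [2/9, 5/18, 1/2]
P^3 =
  P: [31/108, 91/216, 7/24]
  Q: [35/108, 83/216, 7/24]
  R: [7/27, 35/108, 5/12]
P^4 =
  P: [199/648, 493/1296, 5/16]
  Q: [191/648, 509/1296, 5/16]
  R: [89/324, 227/648, 3/8]

(P^4)[Q -> R] = 5/16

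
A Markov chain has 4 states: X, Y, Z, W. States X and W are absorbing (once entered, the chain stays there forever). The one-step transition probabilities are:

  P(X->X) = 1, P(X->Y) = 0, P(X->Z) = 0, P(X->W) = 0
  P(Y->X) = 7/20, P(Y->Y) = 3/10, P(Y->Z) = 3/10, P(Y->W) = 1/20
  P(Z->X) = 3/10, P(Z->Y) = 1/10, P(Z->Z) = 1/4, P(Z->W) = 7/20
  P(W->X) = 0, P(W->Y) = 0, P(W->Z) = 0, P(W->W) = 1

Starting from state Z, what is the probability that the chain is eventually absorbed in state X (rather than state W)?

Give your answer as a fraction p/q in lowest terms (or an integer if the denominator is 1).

Answer: 49/99

Derivation:
Let a_i = P(absorbed in X | start in state i).
Boundary conditions: a_X = 1, a_W = 0.
For each transient state i, a_i = sum_j P(i->j) * a_j:
  a_Y = 7/20*a_X + 3/10*a_Y + 3/10*a_Z + 1/20*a_W
  a_Z = 3/10*a_X + 1/10*a_Y + 1/4*a_Z + 7/20*a_W

Substituting a_X = 1 and a_W = 0, rearrange to (I - Q) a = r where r[i] = P(i -> X):
  [7/10, -3/10] . (a_Y, a_Z) = 7/20
  [-1/10, 3/4] . (a_Y, a_Z) = 3/10

Solving yields:
  a_Y = 47/66
  a_Z = 49/99

Starting state is Z, so the absorption probability is a_Z = 49/99.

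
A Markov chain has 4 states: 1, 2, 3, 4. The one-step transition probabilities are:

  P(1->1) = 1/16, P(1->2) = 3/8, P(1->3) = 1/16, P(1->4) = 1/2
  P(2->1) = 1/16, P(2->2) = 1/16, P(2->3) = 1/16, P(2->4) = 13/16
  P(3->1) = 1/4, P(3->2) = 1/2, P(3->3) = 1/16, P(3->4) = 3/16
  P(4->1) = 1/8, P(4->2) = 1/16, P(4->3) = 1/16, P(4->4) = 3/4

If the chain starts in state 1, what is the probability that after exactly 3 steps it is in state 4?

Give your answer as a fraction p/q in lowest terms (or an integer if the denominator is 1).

Computing P^3 by repeated multiplication:
P^1 =
  1: [1/16, 3/8, 1/16, 1/2]
  2: [1/16, 1/16, 1/16, 13/16]
  3: [1/4, 1/2, 1/16, 3/16]
  4: [1/8, 1/16, 1/16, 3/4]
P^2 =
  1: [27/256, 7/64, 1/16, 185/256]
  2: [1/8, 7/64, 1/16, 45/64]
  3: [11/128, 43/256, 1/16, 175/256]
  4: [31/256, 33/256, 1/16, 11/16]
P^3 =
  1: [489/4096, 503/4096, 1/16, 89/128]
  2: [121/1024, 33/256, 1/16, 707/1024]
  3: [479/4096, 239/2048, 1/16, 2883/4096]
  4: [15/128, 523/4096, 1/16, 2837/4096]

(P^3)[1 -> 4] = 89/128

Answer: 89/128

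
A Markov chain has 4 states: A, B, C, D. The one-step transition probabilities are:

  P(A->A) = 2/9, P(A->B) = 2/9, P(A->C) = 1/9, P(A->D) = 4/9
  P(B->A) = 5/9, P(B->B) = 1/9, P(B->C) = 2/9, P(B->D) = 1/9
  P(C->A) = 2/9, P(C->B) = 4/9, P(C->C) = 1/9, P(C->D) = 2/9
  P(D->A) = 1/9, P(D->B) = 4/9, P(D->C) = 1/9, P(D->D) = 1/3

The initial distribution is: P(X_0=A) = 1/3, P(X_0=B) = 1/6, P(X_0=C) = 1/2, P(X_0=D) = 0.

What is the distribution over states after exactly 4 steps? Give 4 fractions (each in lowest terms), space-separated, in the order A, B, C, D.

Answer: 5620/19683 11261/39366 625/4374 5620/19683

Derivation:
Propagating the distribution step by step (d_{t+1} = d_t * P):
d_0 = (A=1/3, B=1/6, C=1/2, D=0)
  d_1[A] = 1/3*2/9 + 1/6*5/9 + 1/2*2/9 + 0*1/9 = 5/18
  d_1[B] = 1/3*2/9 + 1/6*1/9 + 1/2*4/9 + 0*4/9 = 17/54
  d_1[C] = 1/3*1/9 + 1/6*2/9 + 1/2*1/9 + 0*1/9 = 7/54
  d_1[D] = 1/3*4/9 + 1/6*1/9 + 1/2*2/9 + 0*1/3 = 5/18
d_1 = (A=5/18, B=17/54, C=7/54, D=5/18)
  d_2[A] = 5/18*2/9 + 17/54*5/9 + 7/54*2/9 + 5/18*1/9 = 8/27
  d_2[B] = 5/18*2/9 + 17/54*1/9 + 7/54*4/9 + 5/18*4/9 = 5/18
  d_2[C] = 5/18*1/9 + 17/54*2/9 + 7/54*1/9 + 5/18*1/9 = 71/486
  d_2[D] = 5/18*4/9 + 17/54*1/9 + 7/54*2/9 + 5/18*1/3 = 68/243
d_2 = (A=8/27, B=5/18, C=71/486, D=68/243)
  d_3[A] = 8/27*2/9 + 5/18*5/9 + 71/486*2/9 + 68/243*1/9 = 1241/4374
  d_3[B] = 8/27*2/9 + 5/18*1/9 + 71/486*4/9 + 68/243*4/9 = 139/486
  d_3[C] = 8/27*1/9 + 5/18*2/9 + 71/486*1/9 + 68/243*1/9 = 23/162
  d_3[D] = 8/27*4/9 + 5/18*1/9 + 71/486*2/9 + 68/243*1/3 = 1261/4374
d_3 = (A=1241/4374, B=139/486, C=23/162, D=1261/4374)
  d_4[A] = 1241/4374*2/9 + 139/486*5/9 + 23/162*2/9 + 1261/4374*1/9 = 5620/19683
  d_4[B] = 1241/4374*2/9 + 139/486*1/9 + 23/162*4/9 + 1261/4374*4/9 = 11261/39366
  d_4[C] = 1241/4374*1/9 + 139/486*2/9 + 23/162*1/9 + 1261/4374*1/9 = 625/4374
  d_4[D] = 1241/4374*4/9 + 139/486*1/9 + 23/162*2/9 + 1261/4374*1/3 = 5620/19683
d_4 = (A=5620/19683, B=11261/39366, C=625/4374, D=5620/19683)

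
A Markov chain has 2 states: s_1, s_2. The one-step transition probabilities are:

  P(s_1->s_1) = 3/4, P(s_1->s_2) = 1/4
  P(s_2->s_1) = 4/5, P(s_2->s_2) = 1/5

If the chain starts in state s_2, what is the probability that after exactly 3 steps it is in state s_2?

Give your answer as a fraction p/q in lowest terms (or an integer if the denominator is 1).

Computing P^3 by repeated multiplication:
P^1 =
  s_1: [3/4, 1/4]
  s_2: [4/5, 1/5]
P^2 =
  s_1: [61/80, 19/80]
  s_2: [19/25, 6/25]
P^3 =
  s_1: [1219/1600, 381/1600]
  s_2: [381/500, 119/500]

(P^3)[s_2 -> s_2] = 119/500

Answer: 119/500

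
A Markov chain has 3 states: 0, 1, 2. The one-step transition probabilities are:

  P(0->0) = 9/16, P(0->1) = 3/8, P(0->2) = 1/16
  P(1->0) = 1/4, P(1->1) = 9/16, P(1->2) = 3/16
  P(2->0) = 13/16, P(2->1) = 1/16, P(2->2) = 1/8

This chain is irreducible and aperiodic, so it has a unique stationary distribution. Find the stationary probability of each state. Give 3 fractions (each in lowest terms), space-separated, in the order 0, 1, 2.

Answer: 19/41 17/41 5/41

Derivation:
The stationary distribution satisfies pi = pi * P, i.e.:
  pi_0 = 9/16*pi_0 + 1/4*pi_1 + 13/16*pi_2
  pi_1 = 3/8*pi_0 + 9/16*pi_1 + 1/16*pi_2
  pi_2 = 1/16*pi_0 + 3/16*pi_1 + 1/8*pi_2
with normalization: pi_0 + pi_1 + pi_2 = 1.

Using the first 2 balance equations plus normalization, the linear system A*pi = b is:
  [-7/16, 1/4, 13/16] . pi = 0
  [3/8, -7/16, 1/16] . pi = 0
  [1, 1, 1] . pi = 1

Solving yields:
  pi_0 = 19/41
  pi_1 = 17/41
  pi_2 = 5/41

Verification (pi * P):
  19/41*9/16 + 17/41*1/4 + 5/41*13/16 = 19/41 = pi_0  (ok)
  19/41*3/8 + 17/41*9/16 + 5/41*1/16 = 17/41 = pi_1  (ok)
  19/41*1/16 + 17/41*3/16 + 5/41*1/8 = 5/41 = pi_2  (ok)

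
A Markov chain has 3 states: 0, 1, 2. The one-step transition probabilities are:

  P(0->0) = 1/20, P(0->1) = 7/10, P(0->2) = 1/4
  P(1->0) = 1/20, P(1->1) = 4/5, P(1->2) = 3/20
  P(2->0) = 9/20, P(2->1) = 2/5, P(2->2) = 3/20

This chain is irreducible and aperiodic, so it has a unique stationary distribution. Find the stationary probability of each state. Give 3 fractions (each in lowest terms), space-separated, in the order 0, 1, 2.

Answer: 11/96 139/192 31/192

Derivation:
The stationary distribution satisfies pi = pi * P, i.e.:
  pi_0 = 1/20*pi_0 + 1/20*pi_1 + 9/20*pi_2
  pi_1 = 7/10*pi_0 + 4/5*pi_1 + 2/5*pi_2
  pi_2 = 1/4*pi_0 + 3/20*pi_1 + 3/20*pi_2
with normalization: pi_0 + pi_1 + pi_2 = 1.

Using the first 2 balance equations plus normalization, the linear system A*pi = b is:
  [-19/20, 1/20, 9/20] . pi = 0
  [7/10, -1/5, 2/5] . pi = 0
  [1, 1, 1] . pi = 1

Solving yields:
  pi_0 = 11/96
  pi_1 = 139/192
  pi_2 = 31/192

Verification (pi * P):
  11/96*1/20 + 139/192*1/20 + 31/192*9/20 = 11/96 = pi_0  (ok)
  11/96*7/10 + 139/192*4/5 + 31/192*2/5 = 139/192 = pi_1  (ok)
  11/96*1/4 + 139/192*3/20 + 31/192*3/20 = 31/192 = pi_2  (ok)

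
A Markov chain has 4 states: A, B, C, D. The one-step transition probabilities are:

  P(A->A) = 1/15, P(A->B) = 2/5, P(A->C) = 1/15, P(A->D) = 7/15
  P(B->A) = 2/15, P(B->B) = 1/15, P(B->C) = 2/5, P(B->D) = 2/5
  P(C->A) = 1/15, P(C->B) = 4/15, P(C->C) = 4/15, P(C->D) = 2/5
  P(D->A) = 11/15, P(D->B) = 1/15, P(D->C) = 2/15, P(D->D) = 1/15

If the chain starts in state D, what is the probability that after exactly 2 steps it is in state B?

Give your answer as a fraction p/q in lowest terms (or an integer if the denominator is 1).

Answer: 76/225

Derivation:
Computing P^2 by repeated multiplication:
P^1 =
  A: [1/15, 2/5, 1/15, 7/15]
  B: [2/15, 1/15, 2/5, 2/5]
  C: [1/15, 4/15, 4/15, 2/5]
  D: [11/15, 1/15, 2/15, 1/15]
P^2 =
  A: [91/225, 23/225, 11/45, 56/225]
  B: [76/225, 43/225, 44/225, 62/225]
  C: [79/225, 32/225, 53/225, 61/225]
  D: [26/225, 76/225, 3/25, 32/75]

(P^2)[D -> B] = 76/225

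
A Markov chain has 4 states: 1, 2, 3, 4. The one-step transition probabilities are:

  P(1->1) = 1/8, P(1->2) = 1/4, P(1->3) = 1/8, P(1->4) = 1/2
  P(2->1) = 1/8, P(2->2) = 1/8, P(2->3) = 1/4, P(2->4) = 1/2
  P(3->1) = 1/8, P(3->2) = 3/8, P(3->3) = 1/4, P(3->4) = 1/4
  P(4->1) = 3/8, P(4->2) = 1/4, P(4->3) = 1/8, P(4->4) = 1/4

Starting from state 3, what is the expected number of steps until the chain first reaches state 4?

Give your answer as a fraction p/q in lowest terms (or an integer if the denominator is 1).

Answer: 320/113

Derivation:
Let h_i = expected steps to first reach 4 from state i.
Boundary: h_4 = 0.
First-step equations for the other states:
  h_1 = 1 + 1/8*h_1 + 1/4*h_2 + 1/8*h_3 + 1/2*h_4
  h_2 = 1 + 1/8*h_1 + 1/8*h_2 + 1/4*h_3 + 1/2*h_4
  h_3 = 1 + 1/8*h_1 + 3/8*h_2 + 1/4*h_3 + 1/4*h_4

Substituting h_4 = 0 and rearranging gives the linear system (I - Q) h = 1:
  [7/8, -1/4, -1/8] . (h_1, h_2, h_3) = 1
  [-1/8, 7/8, -1/4] . (h_1, h_2, h_3) = 1
  [-1/8, -3/8, 3/4] . (h_1, h_2, h_3) = 1

Solving yields:
  h_1 = 248/113
  h_2 = 256/113
  h_3 = 320/113

Starting state is 3, so the expected hitting time is h_3 = 320/113.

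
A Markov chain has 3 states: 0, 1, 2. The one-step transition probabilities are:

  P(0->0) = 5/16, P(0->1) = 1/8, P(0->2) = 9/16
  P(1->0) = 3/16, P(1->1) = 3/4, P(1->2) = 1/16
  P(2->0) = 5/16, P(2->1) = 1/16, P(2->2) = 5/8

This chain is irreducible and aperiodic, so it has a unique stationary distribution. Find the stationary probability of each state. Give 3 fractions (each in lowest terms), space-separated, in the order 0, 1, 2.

The stationary distribution satisfies pi = pi * P, i.e.:
  pi_0 = 5/16*pi_0 + 3/16*pi_1 + 5/16*pi_2
  pi_1 = 1/8*pi_0 + 3/4*pi_1 + 1/16*pi_2
  pi_2 = 9/16*pi_0 + 1/16*pi_1 + 5/8*pi_2
with normalization: pi_0 + pi_1 + pi_2 = 1.

Using the first 2 balance equations plus normalization, the linear system A*pi = b is:
  [-11/16, 3/16, 5/16] . pi = 0
  [1/8, -1/4, 1/16] . pi = 0
  [1, 1, 1] . pi = 1

Solving yields:
  pi_0 = 23/82
  pi_1 = 21/82
  pi_2 = 19/41

Verification (pi * P):
  23/82*5/16 + 21/82*3/16 + 19/41*5/16 = 23/82 = pi_0  (ok)
  23/82*1/8 + 21/82*3/4 + 19/41*1/16 = 21/82 = pi_1  (ok)
  23/82*9/16 + 21/82*1/16 + 19/41*5/8 = 19/41 = pi_2  (ok)

Answer: 23/82 21/82 19/41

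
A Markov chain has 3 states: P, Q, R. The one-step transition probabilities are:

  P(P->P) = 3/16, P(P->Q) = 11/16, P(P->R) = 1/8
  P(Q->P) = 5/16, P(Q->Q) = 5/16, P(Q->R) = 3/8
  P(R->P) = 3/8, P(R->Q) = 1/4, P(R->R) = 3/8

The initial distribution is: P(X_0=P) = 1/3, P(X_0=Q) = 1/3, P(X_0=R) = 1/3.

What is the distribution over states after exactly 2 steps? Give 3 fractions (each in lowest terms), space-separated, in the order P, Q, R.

Answer: 113/384 155/384 29/96

Derivation:
Propagating the distribution step by step (d_{t+1} = d_t * P):
d_0 = (P=1/3, Q=1/3, R=1/3)
  d_1[P] = 1/3*3/16 + 1/3*5/16 + 1/3*3/8 = 7/24
  d_1[Q] = 1/3*11/16 + 1/3*5/16 + 1/3*1/4 = 5/12
  d_1[R] = 1/3*1/8 + 1/3*3/8 + 1/3*3/8 = 7/24
d_1 = (P=7/24, Q=5/12, R=7/24)
  d_2[P] = 7/24*3/16 + 5/12*5/16 + 7/24*3/8 = 113/384
  d_2[Q] = 7/24*11/16 + 5/12*5/16 + 7/24*1/4 = 155/384
  d_2[R] = 7/24*1/8 + 5/12*3/8 + 7/24*3/8 = 29/96
d_2 = (P=113/384, Q=155/384, R=29/96)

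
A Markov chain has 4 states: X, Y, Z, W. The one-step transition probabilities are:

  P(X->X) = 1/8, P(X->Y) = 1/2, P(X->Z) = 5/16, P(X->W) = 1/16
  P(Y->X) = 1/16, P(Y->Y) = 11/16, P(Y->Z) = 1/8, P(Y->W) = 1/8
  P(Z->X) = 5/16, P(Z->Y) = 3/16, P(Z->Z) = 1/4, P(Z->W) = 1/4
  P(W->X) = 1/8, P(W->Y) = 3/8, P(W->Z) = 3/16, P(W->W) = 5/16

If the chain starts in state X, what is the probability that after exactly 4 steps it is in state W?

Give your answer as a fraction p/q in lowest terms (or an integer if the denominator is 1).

Answer: 5649/32768

Derivation:
Computing P^4 by repeated multiplication:
P^1 =
  X: [1/8, 1/2, 5/16, 1/16]
  Y: [1/16, 11/16, 1/8, 1/8]
  Z: [5/16, 3/16, 1/4, 1/4]
  W: [1/8, 3/8, 3/16, 5/16]
P^2 =
  X: [39/256, 125/256, 49/256, 43/256]
  Y: [27/256, 147/256, 41/256, 41/256]
  Z: [41/256, 109/256, 59/256, 47/256]
  W: [35/256, 121/256, 49/256, 51/256]
P^3 =
  X: [267/2048, 523/1024, 385/2048, 175/1024]
  Y: [61/512, 1101/2048, 179/1024, 345/2048]
  Z: [145/1024, 993/2048, 25/128, 365/2048]
  W: [269/2048, 129/256, 383/2048, 91/512]
P^4 =
  X: [4205/32768, 16897/32768, 6017/32768, 5649/32768]
  Y: [4069/32768, 17207/32768, 5889/32768, 5603/32768]
  Z: [4303/32768, 16633/32768, 6131/32768, 5701/32768]
  W: [4213/32768, 16837/32768, 6033/32768, 5685/32768]

(P^4)[X -> W] = 5649/32768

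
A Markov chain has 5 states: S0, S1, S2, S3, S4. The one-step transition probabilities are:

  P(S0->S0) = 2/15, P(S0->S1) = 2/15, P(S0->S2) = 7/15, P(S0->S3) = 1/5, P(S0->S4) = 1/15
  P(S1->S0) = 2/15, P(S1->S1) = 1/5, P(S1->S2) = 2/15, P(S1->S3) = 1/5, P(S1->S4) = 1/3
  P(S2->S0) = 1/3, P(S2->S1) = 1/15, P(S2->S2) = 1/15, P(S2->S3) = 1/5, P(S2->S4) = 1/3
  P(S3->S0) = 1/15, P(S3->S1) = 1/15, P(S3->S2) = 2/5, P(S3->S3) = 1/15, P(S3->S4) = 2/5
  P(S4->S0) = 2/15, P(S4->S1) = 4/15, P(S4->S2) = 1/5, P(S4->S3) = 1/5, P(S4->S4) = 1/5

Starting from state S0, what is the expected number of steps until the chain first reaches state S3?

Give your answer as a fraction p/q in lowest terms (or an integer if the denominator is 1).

Let h_i = expected steps to first reach S3 from state i.
Boundary: h_S3 = 0.
First-step equations for the other states:
  h_S0 = 1 + 2/15*h_S0 + 2/15*h_S1 + 7/15*h_S2 + 1/5*h_S3 + 1/15*h_S4
  h_S1 = 1 + 2/15*h_S0 + 1/5*h_S1 + 2/15*h_S2 + 1/5*h_S3 + 1/3*h_S4
  h_S2 = 1 + 1/3*h_S0 + 1/15*h_S1 + 1/15*h_S2 + 1/5*h_S3 + 1/3*h_S4
  h_S4 = 1 + 2/15*h_S0 + 4/15*h_S1 + 1/5*h_S2 + 1/5*h_S3 + 1/5*h_S4

Substituting h_S3 = 0 and rearranging gives the linear system (I - Q) h = 1:
  [13/15, -2/15, -7/15, -1/15] . (h_S0, h_S1, h_S2, h_S4) = 1
  [-2/15, 4/5, -2/15, -1/3] . (h_S0, h_S1, h_S2, h_S4) = 1
  [-1/3, -1/15, 14/15, -1/3] . (h_S0, h_S1, h_S2, h_S4) = 1
  [-2/15, -4/15, -1/5, 4/5] . (h_S0, h_S1, h_S2, h_S4) = 1

Solving yields:
  h_S0 = 5
  h_S1 = 5
  h_S2 = 5
  h_S4 = 5

Starting state is S0, so the expected hitting time is h_S0 = 5.

Answer: 5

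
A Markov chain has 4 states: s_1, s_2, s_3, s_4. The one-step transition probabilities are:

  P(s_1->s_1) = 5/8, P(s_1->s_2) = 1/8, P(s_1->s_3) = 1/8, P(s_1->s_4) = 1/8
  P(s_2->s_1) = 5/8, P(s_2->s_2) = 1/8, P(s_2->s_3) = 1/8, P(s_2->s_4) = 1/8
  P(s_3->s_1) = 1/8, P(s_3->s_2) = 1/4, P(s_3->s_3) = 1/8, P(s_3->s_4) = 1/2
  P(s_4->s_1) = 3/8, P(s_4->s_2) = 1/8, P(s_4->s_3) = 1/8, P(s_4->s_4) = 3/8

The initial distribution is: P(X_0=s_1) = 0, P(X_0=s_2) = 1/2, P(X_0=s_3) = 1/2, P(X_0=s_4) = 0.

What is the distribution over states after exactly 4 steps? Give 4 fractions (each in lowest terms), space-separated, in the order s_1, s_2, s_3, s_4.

Answer: 129/256 9/64 1/8 59/256

Derivation:
Propagating the distribution step by step (d_{t+1} = d_t * P):
d_0 = (s_1=0, s_2=1/2, s_3=1/2, s_4=0)
  d_1[s_1] = 0*5/8 + 1/2*5/8 + 1/2*1/8 + 0*3/8 = 3/8
  d_1[s_2] = 0*1/8 + 1/2*1/8 + 1/2*1/4 + 0*1/8 = 3/16
  d_1[s_3] = 0*1/8 + 1/2*1/8 + 1/2*1/8 + 0*1/8 = 1/8
  d_1[s_4] = 0*1/8 + 1/2*1/8 + 1/2*1/2 + 0*3/8 = 5/16
d_1 = (s_1=3/8, s_2=3/16, s_3=1/8, s_4=5/16)
  d_2[s_1] = 3/8*5/8 + 3/16*5/8 + 1/8*1/8 + 5/16*3/8 = 31/64
  d_2[s_2] = 3/8*1/8 + 3/16*1/8 + 1/8*1/4 + 5/16*1/8 = 9/64
  d_2[s_3] = 3/8*1/8 + 3/16*1/8 + 1/8*1/8 + 5/16*1/8 = 1/8
  d_2[s_4] = 3/8*1/8 + 3/16*1/8 + 1/8*1/2 + 5/16*3/8 = 1/4
d_2 = (s_1=31/64, s_2=9/64, s_3=1/8, s_4=1/4)
  d_3[s_1] = 31/64*5/8 + 9/64*5/8 + 1/8*1/8 + 1/4*3/8 = 1/2
  d_3[s_2] = 31/64*1/8 + 9/64*1/8 + 1/8*1/4 + 1/4*1/8 = 9/64
  d_3[s_3] = 31/64*1/8 + 9/64*1/8 + 1/8*1/8 + 1/4*1/8 = 1/8
  d_3[s_4] = 31/64*1/8 + 9/64*1/8 + 1/8*1/2 + 1/4*3/8 = 15/64
d_3 = (s_1=1/2, s_2=9/64, s_3=1/8, s_4=15/64)
  d_4[s_1] = 1/2*5/8 + 9/64*5/8 + 1/8*1/8 + 15/64*3/8 = 129/256
  d_4[s_2] = 1/2*1/8 + 9/64*1/8 + 1/8*1/4 + 15/64*1/8 = 9/64
  d_4[s_3] = 1/2*1/8 + 9/64*1/8 + 1/8*1/8 + 15/64*1/8 = 1/8
  d_4[s_4] = 1/2*1/8 + 9/64*1/8 + 1/8*1/2 + 15/64*3/8 = 59/256
d_4 = (s_1=129/256, s_2=9/64, s_3=1/8, s_4=59/256)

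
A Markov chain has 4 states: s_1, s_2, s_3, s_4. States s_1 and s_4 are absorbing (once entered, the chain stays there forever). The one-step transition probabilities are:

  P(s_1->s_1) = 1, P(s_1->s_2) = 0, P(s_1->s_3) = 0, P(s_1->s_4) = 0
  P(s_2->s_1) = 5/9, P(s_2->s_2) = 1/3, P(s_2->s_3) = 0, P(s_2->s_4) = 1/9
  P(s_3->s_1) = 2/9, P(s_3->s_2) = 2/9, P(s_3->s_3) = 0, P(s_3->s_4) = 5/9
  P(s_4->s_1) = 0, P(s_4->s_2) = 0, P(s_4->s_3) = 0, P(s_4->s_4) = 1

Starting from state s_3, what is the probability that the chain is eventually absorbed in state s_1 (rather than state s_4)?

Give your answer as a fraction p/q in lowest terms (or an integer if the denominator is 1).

Let a_i = P(absorbed in s_1 | start in state i).
Boundary conditions: a_s_1 = 1, a_s_4 = 0.
For each transient state i, a_i = sum_j P(i->j) * a_j:
  a_s_2 = 5/9*a_s_1 + 1/3*a_s_2 + 0*a_s_3 + 1/9*a_s_4
  a_s_3 = 2/9*a_s_1 + 2/9*a_s_2 + 0*a_s_3 + 5/9*a_s_4

Substituting a_s_1 = 1 and a_s_4 = 0, rearrange to (I - Q) a = r where r[i] = P(i -> s_1):
  [2/3, 0] . (a_s_2, a_s_3) = 5/9
  [-2/9, 1] . (a_s_2, a_s_3) = 2/9

Solving yields:
  a_s_2 = 5/6
  a_s_3 = 11/27

Starting state is s_3, so the absorption probability is a_s_3 = 11/27.

Answer: 11/27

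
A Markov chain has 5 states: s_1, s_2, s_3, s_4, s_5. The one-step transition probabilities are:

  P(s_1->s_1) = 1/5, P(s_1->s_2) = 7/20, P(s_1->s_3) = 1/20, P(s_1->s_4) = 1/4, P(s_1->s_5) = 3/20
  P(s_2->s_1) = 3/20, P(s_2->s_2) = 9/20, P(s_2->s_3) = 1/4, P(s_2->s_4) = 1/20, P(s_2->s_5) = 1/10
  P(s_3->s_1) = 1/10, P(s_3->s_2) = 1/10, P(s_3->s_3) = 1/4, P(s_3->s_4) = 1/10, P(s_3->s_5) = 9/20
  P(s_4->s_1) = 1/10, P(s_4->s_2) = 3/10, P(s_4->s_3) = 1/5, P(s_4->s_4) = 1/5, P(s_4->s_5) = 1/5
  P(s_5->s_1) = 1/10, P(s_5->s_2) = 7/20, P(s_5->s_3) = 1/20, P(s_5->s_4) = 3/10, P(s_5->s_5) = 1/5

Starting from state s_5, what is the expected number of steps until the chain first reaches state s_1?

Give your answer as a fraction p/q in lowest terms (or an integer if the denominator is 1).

Answer: 68210/7949

Derivation:
Let h_i = expected steps to first reach s_1 from state i.
Boundary: h_s_1 = 0.
First-step equations for the other states:
  h_s_2 = 1 + 3/20*h_s_1 + 9/20*h_s_2 + 1/4*h_s_3 + 1/20*h_s_4 + 1/10*h_s_5
  h_s_3 = 1 + 1/10*h_s_1 + 1/10*h_s_2 + 1/4*h_s_3 + 1/10*h_s_4 + 9/20*h_s_5
  h_s_4 = 1 + 1/10*h_s_1 + 3/10*h_s_2 + 1/5*h_s_3 + 1/5*h_s_4 + 1/5*h_s_5
  h_s_5 = 1 + 1/10*h_s_1 + 7/20*h_s_2 + 1/20*h_s_3 + 3/10*h_s_4 + 1/5*h_s_5

Substituting h_s_1 = 0 and rearranging gives the linear system (I - Q) h = 1:
  [11/20, -1/4, -1/20, -1/10] . (h_s_2, h_s_3, h_s_4, h_s_5) = 1
  [-1/10, 3/4, -1/10, -9/20] . (h_s_2, h_s_3, h_s_4, h_s_5) = 1
  [-3/10, -1/5, 4/5, -1/5] . (h_s_2, h_s_3, h_s_4, h_s_5) = 1
  [-7/20, -1/20, -3/10, 4/5] . (h_s_2, h_s_3, h_s_4, h_s_5) = 1

Solving yields:
  h_s_2 = 64570/7949
  h_s_3 = 69270/7949
  h_s_4 = 68520/7949
  h_s_5 = 68210/7949

Starting state is s_5, so the expected hitting time is h_s_5 = 68210/7949.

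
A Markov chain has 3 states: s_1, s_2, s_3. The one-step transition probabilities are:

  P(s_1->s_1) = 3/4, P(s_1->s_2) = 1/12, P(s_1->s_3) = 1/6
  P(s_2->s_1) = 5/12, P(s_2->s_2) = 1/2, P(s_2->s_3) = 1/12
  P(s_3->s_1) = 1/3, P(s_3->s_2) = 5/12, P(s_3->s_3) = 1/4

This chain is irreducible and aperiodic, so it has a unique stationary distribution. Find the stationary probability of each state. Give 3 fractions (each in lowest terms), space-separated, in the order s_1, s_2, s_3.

Answer: 49/81 19/81 13/81

Derivation:
The stationary distribution satisfies pi = pi * P, i.e.:
  pi_s_1 = 3/4*pi_s_1 + 5/12*pi_s_2 + 1/3*pi_s_3
  pi_s_2 = 1/12*pi_s_1 + 1/2*pi_s_2 + 5/12*pi_s_3
  pi_s_3 = 1/6*pi_s_1 + 1/12*pi_s_2 + 1/4*pi_s_3
with normalization: pi_s_1 + pi_s_2 + pi_s_3 = 1.

Using the first 2 balance equations plus normalization, the linear system A*pi = b is:
  [-1/4, 5/12, 1/3] . pi = 0
  [1/12, -1/2, 5/12] . pi = 0
  [1, 1, 1] . pi = 1

Solving yields:
  pi_s_1 = 49/81
  pi_s_2 = 19/81
  pi_s_3 = 13/81

Verification (pi * P):
  49/81*3/4 + 19/81*5/12 + 13/81*1/3 = 49/81 = pi_s_1  (ok)
  49/81*1/12 + 19/81*1/2 + 13/81*5/12 = 19/81 = pi_s_2  (ok)
  49/81*1/6 + 19/81*1/12 + 13/81*1/4 = 13/81 = pi_s_3  (ok)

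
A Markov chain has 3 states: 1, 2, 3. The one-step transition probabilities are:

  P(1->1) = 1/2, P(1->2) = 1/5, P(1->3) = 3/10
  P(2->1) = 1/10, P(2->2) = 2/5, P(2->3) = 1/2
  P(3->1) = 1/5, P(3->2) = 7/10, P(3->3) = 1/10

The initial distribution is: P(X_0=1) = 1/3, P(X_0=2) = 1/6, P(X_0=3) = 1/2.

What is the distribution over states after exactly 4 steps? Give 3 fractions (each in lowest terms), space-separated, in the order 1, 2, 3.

Propagating the distribution step by step (d_{t+1} = d_t * P):
d_0 = (1=1/3, 2=1/6, 3=1/2)
  d_1[1] = 1/3*1/2 + 1/6*1/10 + 1/2*1/5 = 17/60
  d_1[2] = 1/3*1/5 + 1/6*2/5 + 1/2*7/10 = 29/60
  d_1[3] = 1/3*3/10 + 1/6*1/2 + 1/2*1/10 = 7/30
d_1 = (1=17/60, 2=29/60, 3=7/30)
  d_2[1] = 17/60*1/2 + 29/60*1/10 + 7/30*1/5 = 71/300
  d_2[2] = 17/60*1/5 + 29/60*2/5 + 7/30*7/10 = 31/75
  d_2[3] = 17/60*3/10 + 29/60*1/2 + 7/30*1/10 = 7/20
d_2 = (1=71/300, 2=31/75, 3=7/20)
  d_3[1] = 71/300*1/2 + 31/75*1/10 + 7/20*1/5 = 689/3000
  d_3[2] = 71/300*1/5 + 31/75*2/5 + 7/20*7/10 = 1373/3000
  d_3[3] = 71/300*3/10 + 31/75*1/2 + 7/20*1/10 = 469/1500
d_3 = (1=689/3000, 2=1373/3000, 3=469/1500)
  d_4[1] = 689/3000*1/2 + 1373/3000*1/10 + 469/1500*1/5 = 3347/15000
  d_4[2] = 689/3000*1/5 + 1373/3000*2/5 + 469/1500*7/10 = 3359/7500
  d_4[3] = 689/3000*3/10 + 1373/3000*1/2 + 469/1500*1/10 = 329/1000
d_4 = (1=3347/15000, 2=3359/7500, 3=329/1000)

Answer: 3347/15000 3359/7500 329/1000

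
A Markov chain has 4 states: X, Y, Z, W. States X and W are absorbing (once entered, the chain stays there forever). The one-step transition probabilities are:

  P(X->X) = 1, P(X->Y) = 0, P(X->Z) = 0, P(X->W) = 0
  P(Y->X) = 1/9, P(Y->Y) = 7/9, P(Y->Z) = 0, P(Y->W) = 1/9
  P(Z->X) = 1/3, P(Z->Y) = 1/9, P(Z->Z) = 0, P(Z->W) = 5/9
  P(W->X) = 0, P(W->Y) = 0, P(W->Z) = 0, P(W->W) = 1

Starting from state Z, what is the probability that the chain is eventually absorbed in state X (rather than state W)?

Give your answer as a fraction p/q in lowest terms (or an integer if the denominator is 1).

Answer: 7/18

Derivation:
Let a_i = P(absorbed in X | start in state i).
Boundary conditions: a_X = 1, a_W = 0.
For each transient state i, a_i = sum_j P(i->j) * a_j:
  a_Y = 1/9*a_X + 7/9*a_Y + 0*a_Z + 1/9*a_W
  a_Z = 1/3*a_X + 1/9*a_Y + 0*a_Z + 5/9*a_W

Substituting a_X = 1 and a_W = 0, rearrange to (I - Q) a = r where r[i] = P(i -> X):
  [2/9, 0] . (a_Y, a_Z) = 1/9
  [-1/9, 1] . (a_Y, a_Z) = 1/3

Solving yields:
  a_Y = 1/2
  a_Z = 7/18

Starting state is Z, so the absorption probability is a_Z = 7/18.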